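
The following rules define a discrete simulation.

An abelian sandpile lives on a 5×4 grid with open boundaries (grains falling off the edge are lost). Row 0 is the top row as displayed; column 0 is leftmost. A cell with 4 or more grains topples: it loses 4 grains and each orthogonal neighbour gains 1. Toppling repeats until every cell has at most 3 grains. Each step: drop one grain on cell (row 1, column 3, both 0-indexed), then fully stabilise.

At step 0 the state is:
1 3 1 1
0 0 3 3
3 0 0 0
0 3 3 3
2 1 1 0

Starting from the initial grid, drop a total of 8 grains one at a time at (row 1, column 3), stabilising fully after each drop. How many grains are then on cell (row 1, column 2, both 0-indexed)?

2

0) 1 3 1 1
0 0 3 3
3 0 0 0
0 3 3 3
2 1 1 0
1) 1 3 2 2
0 1 0 1
3 0 1 1
0 3 3 3
2 1 1 0
2) 1 3 2 2
0 1 0 2
3 0 1 1
0 3 3 3
2 1 1 0
3) 1 3 2 2
0 1 0 3
3 0 1 1
0 3 3 3
2 1 1 0
4) 1 3 2 3
0 1 1 0
3 0 1 2
0 3 3 3
2 1 1 0
5) 1 3 2 3
0 1 1 1
3 0 1 2
0 3 3 3
2 1 1 0
6) 1 3 2 3
0 1 1 2
3 0 1 2
0 3 3 3
2 1 1 0
7) 1 3 2 3
0 1 1 3
3 0 1 2
0 3 3 3
2 1 1 0
8) 1 3 3 0
0 1 2 1
3 0 1 3
0 3 3 3
2 1 1 0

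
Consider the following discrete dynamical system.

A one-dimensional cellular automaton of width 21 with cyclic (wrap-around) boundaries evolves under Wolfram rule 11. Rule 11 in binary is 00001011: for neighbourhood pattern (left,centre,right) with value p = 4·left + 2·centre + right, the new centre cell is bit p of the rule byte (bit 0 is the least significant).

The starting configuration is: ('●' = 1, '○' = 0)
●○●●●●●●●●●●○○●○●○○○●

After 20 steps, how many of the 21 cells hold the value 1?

step 0: ●○●●●●●●●●●●○○●○●○○○●
step 1: ○○●○○○○○○○○○○●○○○○●●●
step 2: ○●○○●●●●●●●●●○○●●●●○○
step 3: ●○○●●○○○○○○○○○●●○○○○●
step 4: ○○●●○○●●●●●●●●●○○●●●●
step 5: ○●●○○●●○○○○○○○○○●●○○○
step 6: ●●○○●●○○●●●●●●●●●○○●●
step 7: ○○○●●○○●●○○○○○○○○○●●○
step 8: ●●●●○○●●○○●●●●●●●●●○○
step 9: ●○○○○●●○○●●○○○○○○○○○●
step 10: ○○●●●●○○●●○○●●●●●●●●●
step 11: ○●●○○○○●●○○●●○○○○○○○○
step 12: ●●○○●●●●○○●●○○●●●●●●●
step 13: ○○○●●○○○○●●○○●●○○○○○○
step 14: ●●●●○○●●●●○○●●○○●●●●●
step 15: ○○○○○●●○○○○●●○○●●○○○○
step 16: ●●●●●●○○●●●●○○●●○○●●●
step 17: ○○○○○○○●●○○○○●●○○●●○○
step 18: ●●●●●●●●○○●●●●○○●●○○●
step 19: ○○○○○○○○○●●○○○○●●○○●●
step 20: ○●●●●●●●●●○○●●●●○○●●○

15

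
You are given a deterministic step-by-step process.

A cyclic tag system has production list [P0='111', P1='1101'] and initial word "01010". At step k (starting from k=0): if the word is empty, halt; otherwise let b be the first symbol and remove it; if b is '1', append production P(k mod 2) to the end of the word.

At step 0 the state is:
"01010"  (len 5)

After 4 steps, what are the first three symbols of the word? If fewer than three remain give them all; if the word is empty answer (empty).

step 0: "01010"  (len 5)
step 1: "1010"  (len 4)
step 2: "0101101"  (len 7)
step 3: "101101"  (len 6)
step 4: "011011101"  (len 9)

011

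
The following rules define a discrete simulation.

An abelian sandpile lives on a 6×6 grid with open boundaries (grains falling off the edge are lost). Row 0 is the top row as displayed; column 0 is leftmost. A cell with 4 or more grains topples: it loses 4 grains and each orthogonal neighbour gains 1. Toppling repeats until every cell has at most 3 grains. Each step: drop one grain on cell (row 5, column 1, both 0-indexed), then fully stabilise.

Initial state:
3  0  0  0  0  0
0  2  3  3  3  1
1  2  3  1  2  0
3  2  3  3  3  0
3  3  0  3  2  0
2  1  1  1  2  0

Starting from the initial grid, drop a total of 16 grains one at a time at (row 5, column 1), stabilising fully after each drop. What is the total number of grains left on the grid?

[0] 3  0  0  0  0  0
0  2  3  3  3  1
1  2  3  1  2  0
3  2  3  3  3  0
3  3  0  3  2  0
2  1  1  1  2  0
[1] 3  0  0  0  0  0
0  2  3  3  3  1
1  2  3  1  2  0
3  2  3  3  3  0
3  3  0  3  2  0
2  2  1  1  2  0
[2] 3  0  0  0  0  0
0  2  3  3  3  1
1  2  3  1  2  0
3  2  3  3  3  0
3  3  0  3  2  0
2  3  1  1  2  0
[3] 3  1  1  1  1  0
1  0  2  2  1  2
3  1  3  1  1  1
1  2  2  3  2  1
2  2  3  1  0  1
0  2  2  2  3  0
[4] 3  1  1  1  1  0
1  0  2  2  1  2
3  1  3  1  1  1
1  2  2  3  2  1
2  2  3  1  0  1
0  3  2  2  3  0
[5] 3  1  1  1  1  0
1  0  2  2  1  2
3  1  3  1  1  1
1  2  2  3  2  1
2  3  3  1  0  1
1  0  3  2  3  0
[6] 3  1  1  1  1  0
1  0  2  2  1  2
3  1  3  1  1  1
1  2  2  3  2  1
2  3  3  1  0  1
1  1  3  2  3  0
[7] 3  1  1  1  1  0
1  0  2  2  1  2
3  1  3  1  1  1
1  2  2  3  2  1
2  3  3  1  0  1
1  2  3  2  3  0
[8] 3  1  1  1  1  0
1  0  2  2  1  2
3  1  3  1  1  1
1  2  2  3  2  1
2  3  3  1  0  1
1  3  3  2  3  0
[9] 3  1  1  1  1  0
1  0  2  2  1  2
3  1  3  1  1  1
1  3  3  3  2  1
3  1  1  2  0  1
2  2  1  3  3  0
[10] 3  1  1  1  1  0
1  0  2  2  1  2
3  1  3  1  1  1
1  3  3  3  2  1
3  1  1  2  0  1
2  3  1  3  3  0
[11] 3  1  1  1  1  0
1  0  2  2  1  2
3  1  3  1  1  1
1  3  3  3  2  1
3  2  1  2  0  1
3  0  2  3  3  0
[12] 3  1  1  1  1  0
1  0  2  2  1  2
3  1  3  1  1  1
1  3  3  3  2  1
3  2  1  2  0  1
3  1  2  3  3  0
[13] 3  1  1  1  1  0
1  0  2  2  1  2
3  1  3  1  1  1
1  3  3  3  2  1
3  2  1  2  0  1
3  2  2  3  3  0
[14] 3  1  1  1  1  0
1  0  2  2  1  2
3  1  3  1  1  1
1  3  3  3  2  1
3  2  1  2  0  1
3  3  2  3  3  0
[15] 3  1  1  1  1  0
1  0  3  2  1  2
3  3  0  3  1  1
3  1  2  0  3  1
1  1  3  3  0  1
1  2  3  3  3  0
[16] 3  1  1  1  1  0
1  0  3  2  1  2
3  3  0  3  1  1
3  1  2  0  3  1
1  1  3  3  0  1
1  3  3  3  3  0

59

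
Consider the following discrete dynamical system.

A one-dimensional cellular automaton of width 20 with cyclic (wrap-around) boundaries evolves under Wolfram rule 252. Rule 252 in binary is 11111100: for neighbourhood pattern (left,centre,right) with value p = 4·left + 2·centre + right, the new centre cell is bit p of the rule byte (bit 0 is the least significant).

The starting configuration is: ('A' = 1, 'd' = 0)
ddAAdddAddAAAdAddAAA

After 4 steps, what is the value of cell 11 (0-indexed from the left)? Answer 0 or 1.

0) ddAAdddAddAAAdAddAAA
1) AdAAAddAAdAAAAAAdAAA
2) AAAAAAdAAAAAAAAAAAAA
3) AAAAAAAAAAAAAAAAAAAA
4) AAAAAAAAAAAAAAAAAAAA

1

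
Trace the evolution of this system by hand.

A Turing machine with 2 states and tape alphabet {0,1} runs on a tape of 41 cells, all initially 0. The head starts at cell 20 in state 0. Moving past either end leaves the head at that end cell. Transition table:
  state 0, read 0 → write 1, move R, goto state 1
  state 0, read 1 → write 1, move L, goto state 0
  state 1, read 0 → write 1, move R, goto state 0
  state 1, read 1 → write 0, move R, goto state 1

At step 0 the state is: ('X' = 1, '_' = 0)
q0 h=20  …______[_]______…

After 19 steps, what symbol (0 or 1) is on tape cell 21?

1

[0] q0 h=20  …______[_]______…
[1] q1 h=21  …_____X[_]______…
[2] q0 h=22  …____XX[_]______…
[3] q1 h=23  …___XXX[_]______…
[4] q0 h=24  …__XXXX[_]______…
[5] q1 h=25  …_XXXXX[_]______…
[6] q0 h=26  …XXXXXX[_]______…
[7] q1 h=27  …XXXXXX[_]______…
[8] q0 h=28  …XXXXXX[_]______…
[9] q1 h=29  …XXXXXX[_]______…
[10] q0 h=30  …XXXXXX[_]______…
[11] q1 h=31  …XXXXXX[_]______…
[12] q0 h=32  …XXXXXX[_]______…
[13] q1 h=33  …XXXXXX[_]______…
[14] q0 h=34  …XXXXXX[_]______|
[15] q1 h=35  …XXXXXX[_]_____|
[16] q0 h=36  …XXXXXX[_]____|
[17] q1 h=37  …XXXXXX[_]___|
[18] q0 h=38  …XXXXXX[_]__|
[19] q1 h=39  …XXXXXX[_]_|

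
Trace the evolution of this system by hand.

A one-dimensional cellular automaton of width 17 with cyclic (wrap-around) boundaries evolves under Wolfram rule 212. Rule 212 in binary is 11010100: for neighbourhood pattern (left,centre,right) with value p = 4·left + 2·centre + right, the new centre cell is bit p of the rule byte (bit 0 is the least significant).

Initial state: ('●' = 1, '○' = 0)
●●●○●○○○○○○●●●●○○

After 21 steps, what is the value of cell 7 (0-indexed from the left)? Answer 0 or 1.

step 0: ●●●○●○○○○○○●●●●○○
step 1: ○●●○●●○○○○○○●●●●○
step 2: ○○●○○●●○○○○○○●●●●
step 3: ●○●●○○●●○○○○○○●●●
step 4: ●○○●●○○●●○○○○○○●●
step 5: ●●○○●●○○●●○○○○○○●
step 6: ●●●○○●●○○●●○○○○○○
step 7: ○●●●○○●●○○●●○○○○○
step 8: ○○●●●○○●●○○●●○○○○
step 9: ○○○●●●○○●●○○●●○○○
step 10: ○○○○●●●○○●●○○●●○○
step 11: ○○○○○●●●○○●●○○●●○
step 12: ○○○○○○●●●○○●●○○●●
step 13: ●○○○○○○●●●○○●●○○●
step 14: ●●○○○○○○●●●○○●●○○
step 15: ○●●○○○○○○●●●○○●●○
step 16: ○○●●○○○○○○●●●○○●●
step 17: ●○○●●○○○○○○●●●○○●
step 18: ●●○○●●○○○○○○●●●○○
step 19: ○●●○○●●○○○○○○●●●○
step 20: ○○●●○○●●○○○○○○●●●
step 21: ●○○●●○○●●○○○○○○●●

1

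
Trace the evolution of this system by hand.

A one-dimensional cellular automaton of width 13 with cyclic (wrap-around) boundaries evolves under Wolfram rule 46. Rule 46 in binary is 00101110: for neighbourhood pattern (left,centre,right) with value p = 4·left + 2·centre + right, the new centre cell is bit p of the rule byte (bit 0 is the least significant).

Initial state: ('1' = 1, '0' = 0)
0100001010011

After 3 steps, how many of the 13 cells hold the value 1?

6

k=0  0100001010011
k=1  1100011110110
k=2  1000110001101
k=3  0001100011011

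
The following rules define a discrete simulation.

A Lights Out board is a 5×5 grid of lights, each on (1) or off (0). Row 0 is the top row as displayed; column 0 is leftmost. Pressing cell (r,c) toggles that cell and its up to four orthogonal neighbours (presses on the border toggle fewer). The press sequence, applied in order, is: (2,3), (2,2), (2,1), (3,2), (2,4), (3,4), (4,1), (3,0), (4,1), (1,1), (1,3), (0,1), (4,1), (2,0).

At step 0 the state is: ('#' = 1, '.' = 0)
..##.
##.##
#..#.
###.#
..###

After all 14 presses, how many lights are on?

k=0  ..##.
##.##
#..#.
###.#
..###
k=1  ..##.
##..#
#.#.#
#####
..###
k=2  ..##.
###.#
##.##
##.##
..###
k=3  ..##.
#.#.#
..###
#..##
..###
k=4  ..##.
#.#.#
...##
###.#
...##
k=5  ..##.
#.#..
.....
###..
...##
k=6  ..##.
#.#..
....#
#####
...#.
k=7  ..##.
#.#..
....#
#.###
####.
k=8  ..##.
#.#..
#...#
.####
.###.
k=9  ..##.
#.#..
#...#
..###
#..#.
k=10  .###.
.#...
##..#
..###
#..#.
k=11  .##..
.####
##.##
..###
#..#.
k=12  #....
..###
##.##
..###
#..#.
k=13  #....
..###
##.##
.####
.###.
k=14  #....
#.###
...##
#####
.###.

15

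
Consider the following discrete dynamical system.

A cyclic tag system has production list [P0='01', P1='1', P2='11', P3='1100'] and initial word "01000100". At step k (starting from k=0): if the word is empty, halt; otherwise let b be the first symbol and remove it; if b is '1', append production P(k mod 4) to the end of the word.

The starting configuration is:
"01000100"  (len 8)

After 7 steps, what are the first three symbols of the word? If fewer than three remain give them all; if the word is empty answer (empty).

011

[0] "01000100"  (len 8)
[1] "1000100"  (len 7)
[2] "0001001"  (len 7)
[3] "001001"  (len 6)
[4] "01001"  (len 5)
[5] "1001"  (len 4)
[6] "0011"  (len 4)
[7] "011"  (len 3)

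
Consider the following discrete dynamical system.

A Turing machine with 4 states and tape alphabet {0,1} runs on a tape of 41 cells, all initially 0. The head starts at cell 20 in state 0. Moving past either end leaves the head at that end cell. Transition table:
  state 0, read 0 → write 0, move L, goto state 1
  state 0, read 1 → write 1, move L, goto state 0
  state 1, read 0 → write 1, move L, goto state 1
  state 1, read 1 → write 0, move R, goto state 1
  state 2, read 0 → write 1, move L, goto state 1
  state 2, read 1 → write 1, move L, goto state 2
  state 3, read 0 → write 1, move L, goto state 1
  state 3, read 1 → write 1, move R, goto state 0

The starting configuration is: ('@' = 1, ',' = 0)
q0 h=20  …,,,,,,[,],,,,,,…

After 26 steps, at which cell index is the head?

5

t=0: q0 h=20  …,,,,,,[,],,,,,,…
t=1: q1 h=19  …,,,,,,[,],,,,,,…
t=2: q1 h=18  …,,,,,,[,]@,,,,,…
t=3: q1 h=17  …,,,,,,[,]@@,,,,…
t=4: q1 h=16  …,,,,,,[,]@@@,,,…
t=5: q1 h=15  …,,,,,,[,]@@@@,,…
t=6: q1 h=14  …,,,,,,[,]@@@@@,…
t=7: q1 h=13  …,,,,,,[,]@@@@@@…
t=8: q1 h=12  …,,,,,,[,]@@@@@@…
t=9: q1 h=11  …,,,,,,[,]@@@@@@…
t=10: q1 h=10  …,,,,,,[,]@@@@@@…
t=11: q1 h= 9  …,,,,,,[,]@@@@@@…
t=12: q1 h= 8  …,,,,,,[,]@@@@@@…
t=13: q1 h= 7  …,,,,,,[,]@@@@@@…
t=14: q1 h= 6  |,,,,,,[,]@@@@@@…
t=15: q1 h= 5  |,,,,,[,]@@@@@@…
t=16: q1 h= 4  |,,,,[,]@@@@@@…
t=17: q1 h= 3  |,,,[,]@@@@@@…
t=18: q1 h= 2  |,,[,]@@@@@@…
t=19: q1 h= 1  |,[,]@@@@@@…
t=20: q1 h= 0  |[,]@@@@@@…
t=21: q1 h= 0  |[@]@@@@@@…
t=22: q1 h= 1  |,[@]@@@@@@…
t=23: q1 h= 2  |,,[@]@@@@@@…
t=24: q1 h= 3  |,,,[@]@@@@@@…
t=25: q1 h= 4  |,,,,[@]@@@@@@…
t=26: q1 h= 5  |,,,,,[@]@@@@@@…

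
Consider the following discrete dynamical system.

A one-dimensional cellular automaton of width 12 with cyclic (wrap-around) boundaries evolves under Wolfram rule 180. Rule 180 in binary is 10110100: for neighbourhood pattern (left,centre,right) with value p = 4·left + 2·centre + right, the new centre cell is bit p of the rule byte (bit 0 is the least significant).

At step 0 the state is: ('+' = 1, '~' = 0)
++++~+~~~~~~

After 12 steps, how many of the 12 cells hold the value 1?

step 0: ++++~+~~~~~~
step 1: ~++~+++~~~~~
step 2: ~~~+~+~+~~~~
step 3: ~~~++++++~~~
step 4: ~~~~++++~+~~
step 5: ~~~~~++~+++~
step 6: ~~~~~~~+~+~+
step 7: +~~~~~~+++++
step 8: ~+~~~~~~++++
step 9: +++~~~~~~++~
step 10: ~+~+~~~~~~~+
step 11: +++++~~~~~~+
step 12: ++++~+~~~~~~

5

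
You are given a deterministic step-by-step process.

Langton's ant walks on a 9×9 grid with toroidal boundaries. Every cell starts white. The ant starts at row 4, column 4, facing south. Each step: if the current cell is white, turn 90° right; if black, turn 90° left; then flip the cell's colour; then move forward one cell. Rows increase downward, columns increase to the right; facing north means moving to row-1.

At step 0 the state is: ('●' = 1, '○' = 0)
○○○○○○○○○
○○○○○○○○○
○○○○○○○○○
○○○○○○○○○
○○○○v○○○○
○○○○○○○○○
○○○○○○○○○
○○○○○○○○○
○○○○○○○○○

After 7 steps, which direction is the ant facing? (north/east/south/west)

west

[0] ○○○○○○○○○
○○○○○○○○○
○○○○○○○○○
○○○○○○○○○
○○○○v○○○○
○○○○○○○○○
○○○○○○○○○
○○○○○○○○○
○○○○○○○○○
[1] ○○○○○○○○○
○○○○○○○○○
○○○○○○○○○
○○○○○○○○○
○○○<●○○○○
○○○○○○○○○
○○○○○○○○○
○○○○○○○○○
○○○○○○○○○
[2] ○○○○○○○○○
○○○○○○○○○
○○○○○○○○○
○○○^○○○○○
○○○●●○○○○
○○○○○○○○○
○○○○○○○○○
○○○○○○○○○
○○○○○○○○○
[3] ○○○○○○○○○
○○○○○○○○○
○○○○○○○○○
○○○●>○○○○
○○○●●○○○○
○○○○○○○○○
○○○○○○○○○
○○○○○○○○○
○○○○○○○○○
[4] ○○○○○○○○○
○○○○○○○○○
○○○○○○○○○
○○○●●○○○○
○○○●v○○○○
○○○○○○○○○
○○○○○○○○○
○○○○○○○○○
○○○○○○○○○
[5] ○○○○○○○○○
○○○○○○○○○
○○○○○○○○○
○○○●●○○○○
○○○●○>○○○
○○○○○○○○○
○○○○○○○○○
○○○○○○○○○
○○○○○○○○○
[6] ○○○○○○○○○
○○○○○○○○○
○○○○○○○○○
○○○●●○○○○
○○○●○●○○○
○○○○○v○○○
○○○○○○○○○
○○○○○○○○○
○○○○○○○○○
[7] ○○○○○○○○○
○○○○○○○○○
○○○○○○○○○
○○○●●○○○○
○○○●○●○○○
○○○○<●○○○
○○○○○○○○○
○○○○○○○○○
○○○○○○○○○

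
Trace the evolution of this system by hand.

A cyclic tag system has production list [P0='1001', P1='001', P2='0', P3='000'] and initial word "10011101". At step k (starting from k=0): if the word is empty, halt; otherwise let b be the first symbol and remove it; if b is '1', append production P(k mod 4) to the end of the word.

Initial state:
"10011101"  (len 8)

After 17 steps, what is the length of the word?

18

k=0  "10011101"  (len 8)
k=1  "00111011001"  (len 11)
k=2  "0111011001"  (len 10)
k=3  "111011001"  (len 9)
k=4  "11011001000"  (len 11)
k=5  "10110010001001"  (len 14)
k=6  "0110010001001001"  (len 16)
k=7  "110010001001001"  (len 15)
k=8  "10010001001001000"  (len 17)
k=9  "00100010010010001001"  (len 20)
k=10  "0100010010010001001"  (len 19)
k=11  "100010010010001001"  (len 18)
k=12  "00010010010001001000"  (len 20)
k=13  "0010010010001001000"  (len 19)
k=14  "010010010001001000"  (len 18)
k=15  "10010010001001000"  (len 17)
k=16  "0010010001001000000"  (len 19)
k=17  "010010001001000000"  (len 18)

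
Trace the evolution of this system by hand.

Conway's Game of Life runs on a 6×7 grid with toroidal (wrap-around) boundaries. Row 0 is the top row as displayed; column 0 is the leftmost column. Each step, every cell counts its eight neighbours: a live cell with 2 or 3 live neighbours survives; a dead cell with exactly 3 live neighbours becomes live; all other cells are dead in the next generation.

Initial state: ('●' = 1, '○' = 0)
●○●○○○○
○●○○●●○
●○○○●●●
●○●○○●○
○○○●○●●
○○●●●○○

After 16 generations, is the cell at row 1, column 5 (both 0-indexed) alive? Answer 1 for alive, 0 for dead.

1

gen 0: ●○●○○○○
○●○○●●○
●○○○●●●
●○●○○●○
○○○●○●●
○○●●●○○
gen 1: ○○●○○●○
○●○●●○○
●○○●○○○
●●○●○○○
○●○○○●●
○●●○●●●
gen 2: ●○○○○○●
○●○●●○○
●○○●○○○
○●○○●○○
○○○●○○○
○●●●●○○
gen 3: ●○○○○●○
○●●●●○●
●●○●○○○
○○●●●○○
○●○○○○○
●●●●●○○
gen 4: ○○○○○●○
○○○●●●●
●○○○○●○
●○○●●○○
●○○○○○○
●○●●●○●
gen 5: ●○●○○○○
○○○○○○○
●○○○○○○
●●○○●○○
●○●○○●○
●●○●●●●
gen 6: ●○●●●●○
○●○○○○○
●●○○○○○
●○○○○○○
○○●○○○○
○○○●●●○
gen 7: ○●●○○●●
○○○●●○●
●●○○○○○
●○○○○○○
○○○●●○○
○●○○○●●
gen 8: ○●●●○○○
○○○●●○●
●●○○○○●
●●○○○○○
●○○○●●●
○●○●○○●
gen 9: ○●○○○●○
○○○●●●●
○●●○○●●
○○○○○○○
○○●○●●○
○●○●○○●
gen 10: ○○○●○○○
○●○●○○○
●○●●○○●
○●●●●○●
○○●●●●○
●●○●○○●
gen 11: ○●○●●○○
●●○●●○○
○○○○○●●
○○○○○○●
○○○○○○○
●●○○○●●
gen 12: ○○○●○○○
●●○●○○●
○○○○●●●
○○○○○●●
○○○○○●○
●●●○●●●
gen 13: ○○○●○○○
●○●●○○●
○○○○●○○
○○○○○○○
○●○○○○○
●●●●●●●
gen 14: ○○○○○○○
○○●●●○○
○○○●○○○
○○○○○○○
○●○●●●●
●●○●●●●
gen 15: ●●○○○○●
○○●●●○○
○○●●●○○
○○●●○●○
○●○●○○○
○●○●○○○
gen 16: ●●○○●○○
●○○○●●○
○●○○○●○
○●○○○○○
○●○●○○○
○●○○○○○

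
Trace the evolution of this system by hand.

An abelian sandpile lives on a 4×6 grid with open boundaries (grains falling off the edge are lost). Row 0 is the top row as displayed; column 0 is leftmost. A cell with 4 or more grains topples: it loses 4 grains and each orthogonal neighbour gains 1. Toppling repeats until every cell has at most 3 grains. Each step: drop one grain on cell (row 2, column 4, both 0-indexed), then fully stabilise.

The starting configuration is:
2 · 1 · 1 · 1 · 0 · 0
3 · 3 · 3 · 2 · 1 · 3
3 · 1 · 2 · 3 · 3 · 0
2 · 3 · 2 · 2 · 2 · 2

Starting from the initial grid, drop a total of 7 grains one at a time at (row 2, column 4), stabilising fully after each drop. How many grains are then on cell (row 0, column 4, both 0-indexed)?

k=0  2 · 1 · 1 · 1 · 0 · 0
3 · 3 · 3 · 2 · 1 · 3
3 · 1 · 2 · 3 · 3 · 0
2 · 3 · 2 · 2 · 2 · 2
k=1  2 · 1 · 1 · 1 · 0 · 0
3 · 3 · 3 · 3 · 2 · 3
3 · 1 · 3 · 0 · 1 · 1
2 · 3 · 2 · 3 · 3 · 2
k=2  2 · 1 · 1 · 1 · 0 · 0
3 · 3 · 3 · 3 · 2 · 3
3 · 1 · 3 · 0 · 2 · 1
2 · 3 · 2 · 3 · 3 · 2
k=3  2 · 1 · 1 · 1 · 0 · 0
3 · 3 · 3 · 3 · 2 · 3
3 · 1 · 3 · 0 · 3 · 1
2 · 3 · 2 · 3 · 3 · 2
k=4  2 · 1 · 1 · 1 · 0 · 0
3 · 3 · 3 · 3 · 3 · 3
3 · 1 · 3 · 2 · 1 · 2
2 · 3 · 3 · 0 · 1 · 3
k=5  2 · 1 · 1 · 1 · 0 · 0
3 · 3 · 3 · 3 · 3 · 3
3 · 1 · 3 · 2 · 2 · 2
2 · 3 · 3 · 0 · 1 · 3
k=6  2 · 1 · 1 · 1 · 0 · 0
3 · 3 · 3 · 3 · 3 · 3
3 · 1 · 3 · 2 · 3 · 2
2 · 3 · 3 · 0 · 1 · 3
k=7  3 · 2 · 2 · 2 · 1 · 1
1 · 2 · 2 · 2 · 2 · 1
2 · 1 · 3 · 1 · 3 · 1
0 · 2 · 1 · 2 · 3 · 0

1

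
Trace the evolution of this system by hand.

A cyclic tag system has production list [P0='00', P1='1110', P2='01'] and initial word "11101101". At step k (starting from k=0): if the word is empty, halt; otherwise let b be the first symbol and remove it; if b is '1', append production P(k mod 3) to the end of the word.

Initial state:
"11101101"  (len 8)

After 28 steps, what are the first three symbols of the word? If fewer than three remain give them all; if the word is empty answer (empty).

100

step 0: "11101101"  (len 8)
step 1: "110110100"  (len 9)
step 2: "101101001110"  (len 12)
step 3: "0110100111001"  (len 13)
step 4: "110100111001"  (len 12)
step 5: "101001110011110"  (len 15)
step 6: "0100111001111001"  (len 16)
step 7: "100111001111001"  (len 15)
step 8: "001110011110011110"  (len 18)
step 9: "01110011110011110"  (len 17)
step 10: "1110011110011110"  (len 16)
step 11: "1100111100111101110"  (len 19)
step 12: "10011110011110111001"  (len 20)
step 13: "001111001111011100100"  (len 21)
step 14: "01111001111011100100"  (len 20)
step 15: "1111001111011100100"  (len 19)
step 16: "11100111101110010000"  (len 20)
step 17: "11001111011100100001110"  (len 23)
step 18: "100111101110010000111001"  (len 24)
step 19: "0011110111001000011100100"  (len 25)
step 20: "011110111001000011100100"  (len 24)
step 21: "11110111001000011100100"  (len 23)
step 22: "111011100100001110010000"  (len 24)
step 23: "110111001000011100100001110"  (len 27)
step 24: "1011100100001110010000111001"  (len 28)
step 25: "01110010000111001000011100100"  (len 29)
step 26: "1110010000111001000011100100"  (len 28)
step 27: "11001000011100100001110010001"  (len 29)
step 28: "100100001110010000111001000100"  (len 30)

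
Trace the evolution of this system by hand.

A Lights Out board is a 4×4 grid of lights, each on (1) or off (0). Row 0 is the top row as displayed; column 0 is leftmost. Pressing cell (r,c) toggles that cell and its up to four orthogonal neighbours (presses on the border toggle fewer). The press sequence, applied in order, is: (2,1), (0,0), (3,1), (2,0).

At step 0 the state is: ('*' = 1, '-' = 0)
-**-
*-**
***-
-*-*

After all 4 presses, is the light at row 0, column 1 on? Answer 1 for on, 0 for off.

0

[0] -**-
*-**
***-
-*-*
[1] -**-
****
----
---*
[2] *-*-
-***
----
---*
[3] *-*-
-***
-*--
****
[4] *-*-
****
*---
-***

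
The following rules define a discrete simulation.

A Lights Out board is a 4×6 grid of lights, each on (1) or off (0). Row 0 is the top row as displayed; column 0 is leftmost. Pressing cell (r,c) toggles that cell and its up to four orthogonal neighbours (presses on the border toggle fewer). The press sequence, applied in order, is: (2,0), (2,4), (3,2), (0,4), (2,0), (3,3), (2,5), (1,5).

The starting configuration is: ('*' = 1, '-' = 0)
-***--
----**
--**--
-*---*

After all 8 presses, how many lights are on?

k=0  -***--
----**
--**--
-*---*
k=1  -***--
*---**
****--
**---*
k=2  -***--
*----*
***-**
**--**
k=3  -***--
*----*
**--**
*-****
k=4  -**-**
*---**
**--**
*-****
k=5  -**-**
----**
----**
--****
k=6  -**-**
----**
---***
-----*
k=7  -**-**
----*-
---*--
------
k=8  -**-*-
-----*
---*-*
------

6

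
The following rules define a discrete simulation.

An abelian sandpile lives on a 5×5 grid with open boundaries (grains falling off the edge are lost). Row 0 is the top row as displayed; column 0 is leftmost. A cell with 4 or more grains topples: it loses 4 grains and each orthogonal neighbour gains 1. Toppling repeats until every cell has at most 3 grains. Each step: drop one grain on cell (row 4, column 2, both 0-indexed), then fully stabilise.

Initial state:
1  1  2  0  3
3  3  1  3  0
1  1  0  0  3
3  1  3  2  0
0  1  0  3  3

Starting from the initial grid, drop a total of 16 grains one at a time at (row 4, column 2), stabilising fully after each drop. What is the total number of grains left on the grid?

43

t=0: 1  1  2  0  3
3  3  1  3  0
1  1  0  0  3
3  1  3  2  0
0  1  0  3  3
t=1: 1  1  2  0  3
3  3  1  3  0
1  1  0  0  3
3  1  3  2  0
0  1  1  3  3
t=2: 1  1  2  0  3
3  3  1  3  0
1  1  0  0  3
3  1  3  2  0
0  1  2  3  3
t=3: 1  1  2  0  3
3  3  1  3  0
1  1  0  0  3
3  1  3  2  0
0  1  3  3  3
t=4: 1  1  2  0  3
3  3  1  3  0
1  1  1  1  3
3  2  1  0  2
0  2  2  2  0
t=5: 1  1  2  0  3
3  3  1  3  0
1  1  1  1  3
3  2  1  0  2
0  2  3  2  0
t=6: 1  1  2  0  3
3  3  1  3  0
1  1  1  1  3
3  2  2  0  2
0  3  0  3  0
t=7: 1  1  2  0  3
3  3  1  3  0
1  1  1  1  3
3  2  2  0  2
0  3  1  3  0
t=8: 1  1  2  0  3
3  3  1  3  0
1  1  1  1  3
3  2  2  0  2
0  3  2  3  0
t=9: 1  1  2  0  3
3  3  1  3  0
1  1  1  1  3
3  2  2  0  2
0  3  3  3  0
t=10: 1  1  2  0  3
3  3  1  3  0
1  1  1  1  3
3  3  3  1  2
1  0  2  0  1
t=11: 1  1  2  0  3
3  3  1  3  0
1  1  1  1  3
3  3  3  1  2
1  0  3  0  1
t=12: 1  1  2  0  3
3  3  1  3  0
2  2  2  1  3
0  1  1  2  2
2  2  1  1  1
t=13: 1  1  2  0  3
3  3  1  3  0
2  2  2  1  3
0  1  1  2  2
2  2  2  1  1
t=14: 1  1  2  0  3
3  3  1  3  0
2  2  2  1  3
0  1  1  2  2
2  2  3  1  1
t=15: 1  1  2  0  3
3  3  1  3  0
2  2  2  1  3
0  1  2  2  2
2  3  0  2  1
t=16: 1  1  2  0  3
3  3  1  3  0
2  2  2  1  3
0  1  2  2  2
2  3  1  2  1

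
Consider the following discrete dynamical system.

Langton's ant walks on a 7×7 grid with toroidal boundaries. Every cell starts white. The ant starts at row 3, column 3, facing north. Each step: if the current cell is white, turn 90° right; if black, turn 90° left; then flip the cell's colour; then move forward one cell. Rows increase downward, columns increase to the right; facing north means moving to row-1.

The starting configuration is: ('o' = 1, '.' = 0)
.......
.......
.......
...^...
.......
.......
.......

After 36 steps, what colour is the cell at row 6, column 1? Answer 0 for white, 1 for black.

t=0: .......
.......
.......
...^...
.......
.......
.......
t=1: .......
.......
.......
...o>..
.......
.......
.......
t=2: .......
.......
.......
...oo..
....v..
.......
.......
t=3: .......
.......
.......
...oo..
...<o..
.......
.......
t=4: .......
.......
.......
...^o..
...oo..
.......
.......
t=5: .......
.......
.......
..<.o..
...oo..
.......
.......
t=6: .......
.......
..^....
..o.o..
...oo..
.......
.......
t=7: .......
.......
..o>...
..o.o..
...oo..
.......
.......
t=8: .......
.......
..oo...
..ovo..
...oo..
.......
.......
t=9: .......
.......
..oo...
..<oo..
...oo..
.......
.......
t=10: .......
.......
..oo...
...oo..
..voo..
.......
.......
t=11: .......
.......
..oo...
...oo..
.<ooo..
.......
.......
t=12: .......
.......
..oo...
.^.oo..
.oooo..
.......
.......
t=13: .......
.......
..oo...
.o>oo..
.oooo..
.......
.......
t=14: .......
.......
..oo...
.oooo..
.ovoo..
.......
.......
t=15: .......
.......
..oo...
.oooo..
.o.>o..
.......
.......
t=16: .......
.......
..oo...
.oo^o..
.o..o..
.......
.......
t=17: .......
.......
..oo...
.o<.o..
.o..o..
.......
.......
t=18: .......
.......
..oo...
.o..o..
.ov.o..
.......
.......
t=19: .......
.......
..oo...
.o..o..
.<o.o..
.......
.......
t=20: .......
.......
..oo...
.o..o..
..o.o..
.v.....
.......
t=21: .......
.......
..oo...
.o..o..
..o.o..
<o.....
.......
t=22: .......
.......
..oo...
.o..o..
^.o.o..
oo.....
.......
t=23: .......
.......
..oo...
.o..o..
o>o.o..
oo.....
.......
t=24: .......
.......
..oo...
.o..o..
ooo.o..
ov.....
.......
t=25: .......
.......
..oo...
.o..o..
ooo.o..
o.>....
.......
t=26: .......
.......
..oo...
.o..o..
ooo.o..
o.o....
..v....
t=27: .......
.......
..oo...
.o..o..
ooo.o..
o.o....
.<o....
t=28: .......
.......
..oo...
.o..o..
ooo.o..
o^o....
.oo....
t=29: .......
.......
..oo...
.o..o..
ooo.o..
oo>....
.oo....
t=30: .......
.......
..oo...
.o..o..
oo^.o..
oo.....
.oo....
t=31: .......
.......
..oo...
.o..o..
o<..o..
oo.....
.oo....
t=32: .......
.......
..oo...
.o..o..
o...o..
ov.....
.oo....
t=33: .......
.......
..oo...
.o..o..
o...o..
o.>....
.oo....
t=34: .......
.......
..oo...
.o..o..
o...o..
o.o....
.ov....
t=35: .......
.......
..oo...
.o..o..
o...o..
o.o....
.o.>...
t=36: ...v...
.......
..oo...
.o..o..
o...o..
o.o....
.o.o...

1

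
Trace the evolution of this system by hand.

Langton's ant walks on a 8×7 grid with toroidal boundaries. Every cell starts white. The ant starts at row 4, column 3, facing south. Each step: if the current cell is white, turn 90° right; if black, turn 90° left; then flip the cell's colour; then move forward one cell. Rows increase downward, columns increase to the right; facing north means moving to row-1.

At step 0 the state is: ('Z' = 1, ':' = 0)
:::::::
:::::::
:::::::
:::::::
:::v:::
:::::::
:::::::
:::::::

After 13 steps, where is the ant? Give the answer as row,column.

4,4

0) :::::::
:::::::
:::::::
:::::::
:::v:::
:::::::
:::::::
:::::::
1) :::::::
:::::::
:::::::
:::::::
::<Z:::
:::::::
:::::::
:::::::
2) :::::::
:::::::
:::::::
::^::::
::ZZ:::
:::::::
:::::::
:::::::
3) :::::::
:::::::
:::::::
::Z>:::
::ZZ:::
:::::::
:::::::
:::::::
4) :::::::
:::::::
:::::::
::ZZ:::
::Zv:::
:::::::
:::::::
:::::::
5) :::::::
:::::::
:::::::
::ZZ:::
::Z:>::
:::::::
:::::::
:::::::
6) :::::::
:::::::
:::::::
::ZZ:::
::Z:Z::
::::v::
:::::::
:::::::
7) :::::::
:::::::
:::::::
::ZZ:::
::Z:Z::
:::<Z::
:::::::
:::::::
8) :::::::
:::::::
:::::::
::ZZ:::
::Z^Z::
:::ZZ::
:::::::
:::::::
9) :::::::
:::::::
:::::::
::ZZ:::
::ZZ>::
:::ZZ::
:::::::
:::::::
10) :::::::
:::::::
:::::::
::ZZ^::
::ZZ:::
:::ZZ::
:::::::
:::::::
11) :::::::
:::::::
:::::::
::ZZZ>:
::ZZ:::
:::ZZ::
:::::::
:::::::
12) :::::::
:::::::
:::::::
::ZZZZ:
::ZZ:v:
:::ZZ::
:::::::
:::::::
13) :::::::
:::::::
:::::::
::ZZZZ:
::ZZ<Z:
:::ZZ::
:::::::
:::::::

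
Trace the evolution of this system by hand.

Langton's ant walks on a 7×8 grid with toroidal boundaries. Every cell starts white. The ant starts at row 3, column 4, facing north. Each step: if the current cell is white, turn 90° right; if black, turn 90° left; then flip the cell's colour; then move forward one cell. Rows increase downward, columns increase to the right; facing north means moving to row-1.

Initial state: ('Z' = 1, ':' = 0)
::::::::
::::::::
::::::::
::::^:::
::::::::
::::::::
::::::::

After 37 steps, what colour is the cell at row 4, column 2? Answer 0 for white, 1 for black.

0

0) ::::::::
::::::::
::::::::
::::^:::
::::::::
::::::::
::::::::
1) ::::::::
::::::::
::::::::
::::Z>::
::::::::
::::::::
::::::::
2) ::::::::
::::::::
::::::::
::::ZZ::
:::::v::
::::::::
::::::::
3) ::::::::
::::::::
::::::::
::::ZZ::
::::<Z::
::::::::
::::::::
4) ::::::::
::::::::
::::::::
::::^Z::
::::ZZ::
::::::::
::::::::
5) ::::::::
::::::::
::::::::
:::<:Z::
::::ZZ::
::::::::
::::::::
6) ::::::::
::::::::
:::^::::
:::Z:Z::
::::ZZ::
::::::::
::::::::
7) ::::::::
::::::::
:::Z>:::
:::Z:Z::
::::ZZ::
::::::::
::::::::
8) ::::::::
::::::::
:::ZZ:::
:::ZvZ::
::::ZZ::
::::::::
::::::::
9) ::::::::
::::::::
:::ZZ:::
:::<ZZ::
::::ZZ::
::::::::
::::::::
10) ::::::::
::::::::
:::ZZ:::
::::ZZ::
:::vZZ::
::::::::
::::::::
11) ::::::::
::::::::
:::ZZ:::
::::ZZ::
::<ZZZ::
::::::::
::::::::
12) ::::::::
::::::::
:::ZZ:::
::^:ZZ::
::ZZZZ::
::::::::
::::::::
13) ::::::::
::::::::
:::ZZ:::
::Z>ZZ::
::ZZZZ::
::::::::
::::::::
14) ::::::::
::::::::
:::ZZ:::
::ZZZZ::
::ZvZZ::
::::::::
::::::::
15) ::::::::
::::::::
:::ZZ:::
::ZZZZ::
::Z:>Z::
::::::::
::::::::
16) ::::::::
::::::::
:::ZZ:::
::ZZ^Z::
::Z::Z::
::::::::
::::::::
17) ::::::::
::::::::
:::ZZ:::
::Z<:Z::
::Z::Z::
::::::::
::::::::
18) ::::::::
::::::::
:::ZZ:::
::Z::Z::
::Zv:Z::
::::::::
::::::::
19) ::::::::
::::::::
:::ZZ:::
::Z::Z::
::<Z:Z::
::::::::
::::::::
20) ::::::::
::::::::
:::ZZ:::
::Z::Z::
:::Z:Z::
::v:::::
::::::::
21) ::::::::
::::::::
:::ZZ:::
::Z::Z::
:::Z:Z::
:<Z:::::
::::::::
22) ::::::::
::::::::
:::ZZ:::
::Z::Z::
:^:Z:Z::
:ZZ:::::
::::::::
23) ::::::::
::::::::
:::ZZ:::
::Z::Z::
:Z>Z:Z::
:ZZ:::::
::::::::
24) ::::::::
::::::::
:::ZZ:::
::Z::Z::
:ZZZ:Z::
:Zv:::::
::::::::
25) ::::::::
::::::::
:::ZZ:::
::Z::Z::
:ZZZ:Z::
:Z:>::::
::::::::
26) ::::::::
::::::::
:::ZZ:::
::Z::Z::
:ZZZ:Z::
:Z:Z::::
:::v::::
27) ::::::::
::::::::
:::ZZ:::
::Z::Z::
:ZZZ:Z::
:Z:Z::::
::<Z::::
28) ::::::::
::::::::
:::ZZ:::
::Z::Z::
:ZZZ:Z::
:Z^Z::::
::ZZ::::
29) ::::::::
::::::::
:::ZZ:::
::Z::Z::
:ZZZ:Z::
:ZZ>::::
::ZZ::::
30) ::::::::
::::::::
:::ZZ:::
::Z::Z::
:ZZ^:Z::
:ZZ:::::
::ZZ::::
31) ::::::::
::::::::
:::ZZ:::
::Z::Z::
:Z<::Z::
:ZZ:::::
::ZZ::::
32) ::::::::
::::::::
:::ZZ:::
::Z::Z::
:Z:::Z::
:Zv:::::
::ZZ::::
33) ::::::::
::::::::
:::ZZ:::
::Z::Z::
:Z:::Z::
:Z:>::::
::ZZ::::
34) ::::::::
::::::::
:::ZZ:::
::Z::Z::
:Z:::Z::
:Z:Z::::
::Zv::::
35) ::::::::
::::::::
:::ZZ:::
::Z::Z::
:Z:::Z::
:Z:Z::::
::Z:>:::
36) ::::v:::
::::::::
:::ZZ:::
::Z::Z::
:Z:::Z::
:Z:Z::::
::Z:Z:::
37) :::<Z:::
::::::::
:::ZZ:::
::Z::Z::
:Z:::Z::
:Z:Z::::
::Z:Z:::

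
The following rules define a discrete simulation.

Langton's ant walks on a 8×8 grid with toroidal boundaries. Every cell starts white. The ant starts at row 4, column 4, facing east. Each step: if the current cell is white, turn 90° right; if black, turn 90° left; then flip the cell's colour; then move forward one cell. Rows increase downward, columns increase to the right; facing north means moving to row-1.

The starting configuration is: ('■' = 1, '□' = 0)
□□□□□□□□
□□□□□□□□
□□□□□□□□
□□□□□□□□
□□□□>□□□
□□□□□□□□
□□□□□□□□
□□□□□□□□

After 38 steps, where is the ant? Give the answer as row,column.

k=0  □□□□□□□□
□□□□□□□□
□□□□□□□□
□□□□□□□□
□□□□>□□□
□□□□□□□□
□□□□□□□□
□□□□□□□□
k=1  □□□□□□□□
□□□□□□□□
□□□□□□□□
□□□□□□□□
□□□□■□□□
□□□□v□□□
□□□□□□□□
□□□□□□□□
k=2  □□□□□□□□
□□□□□□□□
□□□□□□□□
□□□□□□□□
□□□□■□□□
□□□<■□□□
□□□□□□□□
□□□□□□□□
k=3  □□□□□□□□
□□□□□□□□
□□□□□□□□
□□□□□□□□
□□□^■□□□
□□□■■□□□
□□□□□□□□
□□□□□□□□
k=4  □□□□□□□□
□□□□□□□□
□□□□□□□□
□□□□□□□□
□□□■>□□□
□□□■■□□□
□□□□□□□□
□□□□□□□□
k=5  □□□□□□□□
□□□□□□□□
□□□□□□□□
□□□□^□□□
□□□■□□□□
□□□■■□□□
□□□□□□□□
□□□□□□□□
k=6  □□□□□□□□
□□□□□□□□
□□□□□□□□
□□□□■>□□
□□□■□□□□
□□□■■□□□
□□□□□□□□
□□□□□□□□
k=7  □□□□□□□□
□□□□□□□□
□□□□□□□□
□□□□■■□□
□□□■□v□□
□□□■■□□□
□□□□□□□□
□□□□□□□□
k=8  □□□□□□□□
□□□□□□□□
□□□□□□□□
□□□□■■□□
□□□■<■□□
□□□■■□□□
□□□□□□□□
□□□□□□□□
k=9  □□□□□□□□
□□□□□□□□
□□□□□□□□
□□□□^■□□
□□□■■■□□
□□□■■□□□
□□□□□□□□
□□□□□□□□
k=10  □□□□□□□□
□□□□□□□□
□□□□□□□□
□□□<□■□□
□□□■■■□□
□□□■■□□□
□□□□□□□□
□□□□□□□□
k=11  □□□□□□□□
□□□□□□□□
□□□^□□□□
□□□■□■□□
□□□■■■□□
□□□■■□□□
□□□□□□□□
□□□□□□□□
k=12  □□□□□□□□
□□□□□□□□
□□□■>□□□
□□□■□■□□
□□□■■■□□
□□□■■□□□
□□□□□□□□
□□□□□□□□
k=13  □□□□□□□□
□□□□□□□□
□□□■■□□□
□□□■v■□□
□□□■■■□□
□□□■■□□□
□□□□□□□□
□□□□□□□□
k=14  □□□□□□□□
□□□□□□□□
□□□■■□□□
□□□<■■□□
□□□■■■□□
□□□■■□□□
□□□□□□□□
□□□□□□□□
k=15  □□□□□□□□
□□□□□□□□
□□□■■□□□
□□□□■■□□
□□□v■■□□
□□□■■□□□
□□□□□□□□
□□□□□□□□
k=16  □□□□□□□□
□□□□□□□□
□□□■■□□□
□□□□■■□□
□□□□>■□□
□□□■■□□□
□□□□□□□□
□□□□□□□□
k=17  □□□□□□□□
□□□□□□□□
□□□■■□□□
□□□□^■□□
□□□□□■□□
□□□■■□□□
□□□□□□□□
□□□□□□□□
k=18  □□□□□□□□
□□□□□□□□
□□□■■□□□
□□□<□■□□
□□□□□■□□
□□□■■□□□
□□□□□□□□
□□□□□□□□
k=19  □□□□□□□□
□□□□□□□□
□□□^■□□□
□□□■□■□□
□□□□□■□□
□□□■■□□□
□□□□□□□□
□□□□□□□□
k=20  □□□□□□□□
□□□□□□□□
□□<□■□□□
□□□■□■□□
□□□□□■□□
□□□■■□□□
□□□□□□□□
□□□□□□□□
k=21  □□□□□□□□
□□^□□□□□
□□■□■□□□
□□□■□■□□
□□□□□■□□
□□□■■□□□
□□□□□□□□
□□□□□□□□
k=22  □□□□□□□□
□□■>□□□□
□□■□■□□□
□□□■□■□□
□□□□□■□□
□□□■■□□□
□□□□□□□□
□□□□□□□□
k=23  □□□□□□□□
□□■■□□□□
□□■v■□□□
□□□■□■□□
□□□□□■□□
□□□■■□□□
□□□□□□□□
□□□□□□□□
k=24  □□□□□□□□
□□■■□□□□
□□<■■□□□
□□□■□■□□
□□□□□■□□
□□□■■□□□
□□□□□□□□
□□□□□□□□
k=25  □□□□□□□□
□□■■□□□□
□□□■■□□□
□□v■□■□□
□□□□□■□□
□□□■■□□□
□□□□□□□□
□□□□□□□□
k=26  □□□□□□□□
□□■■□□□□
□□□■■□□□
□<■■□■□□
□□□□□■□□
□□□■■□□□
□□□□□□□□
□□□□□□□□
k=27  □□□□□□□□
□□■■□□□□
□^□■■□□□
□■■■□■□□
□□□□□■□□
□□□■■□□□
□□□□□□□□
□□□□□□□□
k=28  □□□□□□□□
□□■■□□□□
□■>■■□□□
□■■■□■□□
□□□□□■□□
□□□■■□□□
□□□□□□□□
□□□□□□□□
k=29  □□□□□□□□
□□■■□□□□
□■■■■□□□
□■v■□■□□
□□□□□■□□
□□□■■□□□
□□□□□□□□
□□□□□□□□
k=30  □□□□□□□□
□□■■□□□□
□■■■■□□□
□■□>□■□□
□□□□□■□□
□□□■■□□□
□□□□□□□□
□□□□□□□□
k=31  □□□□□□□□
□□■■□□□□
□■■^■□□□
□■□□□■□□
□□□□□■□□
□□□■■□□□
□□□□□□□□
□□□□□□□□
k=32  □□□□□□□□
□□■■□□□□
□■<□■□□□
□■□□□■□□
□□□□□■□□
□□□■■□□□
□□□□□□□□
□□□□□□□□
k=33  □□□□□□□□
□□■■□□□□
□■□□■□□□
□■v□□■□□
□□□□□■□□
□□□■■□□□
□□□□□□□□
□□□□□□□□
k=34  □□□□□□□□
□□■■□□□□
□■□□■□□□
□<■□□■□□
□□□□□■□□
□□□■■□□□
□□□□□□□□
□□□□□□□□
k=35  □□□□□□□□
□□■■□□□□
□■□□■□□□
□□■□□■□□
□v□□□■□□
□□□■■□□□
□□□□□□□□
□□□□□□□□
k=36  □□□□□□□□
□□■■□□□□
□■□□■□□□
□□■□□■□□
<■□□□■□□
□□□■■□□□
□□□□□□□□
□□□□□□□□
k=37  □□□□□□□□
□□■■□□□□
□■□□■□□□
^□■□□■□□
■■□□□■□□
□□□■■□□□
□□□□□□□□
□□□□□□□□
k=38  □□□□□□□□
□□■■□□□□
□■□□■□□□
■>■□□■□□
■■□□□■□□
□□□■■□□□
□□□□□□□□
□□□□□□□□

3,1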